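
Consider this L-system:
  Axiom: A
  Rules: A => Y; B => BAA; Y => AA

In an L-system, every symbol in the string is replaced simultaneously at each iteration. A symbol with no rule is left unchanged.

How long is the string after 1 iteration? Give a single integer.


Step 0: length = 1
Step 1: length = 1

Answer: 1


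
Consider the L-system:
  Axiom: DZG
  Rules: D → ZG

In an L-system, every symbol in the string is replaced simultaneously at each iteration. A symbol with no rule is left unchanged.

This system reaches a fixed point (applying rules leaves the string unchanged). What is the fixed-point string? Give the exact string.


Step 0: DZG
Step 1: ZGZG
Step 2: ZGZG  (unchanged — fixed point at step 1)

Answer: ZGZG


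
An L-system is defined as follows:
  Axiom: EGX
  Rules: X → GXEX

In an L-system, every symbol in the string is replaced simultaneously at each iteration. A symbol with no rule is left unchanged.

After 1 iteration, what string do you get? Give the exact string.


Answer: EGGXEX

Derivation:
Step 0: EGX
Step 1: EGGXEX


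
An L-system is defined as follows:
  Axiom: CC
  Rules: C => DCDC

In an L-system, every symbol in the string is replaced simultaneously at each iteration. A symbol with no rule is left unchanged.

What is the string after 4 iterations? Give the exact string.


Step 0: CC
Step 1: DCDCDCDC
Step 2: DDCDCDDCDCDDCDCDDCDC
Step 3: DDDCDCDDCDCDDDCDCDDCDCDDDCDCDDCDCDDDCDCDDCDC
Step 4: DDDDCDCDDCDCDDDCDCDDCDCDDDDCDCDDCDCDDDCDCDDCDCDDDDCDCDDCDCDDDCDCDDCDCDDDDCDCDDCDCDDDCDCDDCDC

Answer: DDDDCDCDDCDCDDDCDCDDCDCDDDDCDCDDCDCDDDCDCDDCDCDDDDCDCDDCDCDDDCDCDDCDCDDDDCDCDDCDCDDDCDCDDCDC


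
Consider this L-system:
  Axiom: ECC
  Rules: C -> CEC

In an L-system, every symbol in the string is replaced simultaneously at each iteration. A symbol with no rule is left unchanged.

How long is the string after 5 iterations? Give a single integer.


Step 0: length = 3
Step 1: length = 7
Step 2: length = 15
Step 3: length = 31
Step 4: length = 63
Step 5: length = 127

Answer: 127


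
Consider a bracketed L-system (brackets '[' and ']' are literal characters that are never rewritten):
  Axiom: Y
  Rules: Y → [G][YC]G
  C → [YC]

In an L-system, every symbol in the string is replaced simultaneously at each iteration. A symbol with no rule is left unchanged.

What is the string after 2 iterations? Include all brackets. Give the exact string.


Answer: [G][[G][YC]G[YC]]G

Derivation:
Step 0: Y
Step 1: [G][YC]G
Step 2: [G][[G][YC]G[YC]]G


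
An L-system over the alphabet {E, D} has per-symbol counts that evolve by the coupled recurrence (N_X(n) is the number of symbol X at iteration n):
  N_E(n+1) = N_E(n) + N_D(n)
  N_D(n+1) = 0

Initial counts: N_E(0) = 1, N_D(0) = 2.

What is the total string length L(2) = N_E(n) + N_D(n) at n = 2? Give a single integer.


Step 0: N_E=1, N_D=2, L=3
Step 1: N_E=3, N_D=0, L=3
Step 2: N_E=3, N_D=0, L=3

Answer: 3


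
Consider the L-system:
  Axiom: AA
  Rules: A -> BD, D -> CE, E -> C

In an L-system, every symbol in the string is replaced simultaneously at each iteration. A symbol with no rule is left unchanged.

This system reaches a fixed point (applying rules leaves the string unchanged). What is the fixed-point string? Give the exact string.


Answer: BCCBCC

Derivation:
Step 0: AA
Step 1: BDBD
Step 2: BCEBCE
Step 3: BCCBCC
Step 4: BCCBCC  (unchanged — fixed point at step 3)


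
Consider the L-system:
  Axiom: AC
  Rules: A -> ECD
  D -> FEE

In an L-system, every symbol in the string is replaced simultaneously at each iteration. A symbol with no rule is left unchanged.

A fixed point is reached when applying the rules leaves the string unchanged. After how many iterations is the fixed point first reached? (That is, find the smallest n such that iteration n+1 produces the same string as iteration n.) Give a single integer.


Answer: 2

Derivation:
Step 0: AC
Step 1: ECDC
Step 2: ECFEEC
Step 3: ECFEEC  (unchanged — fixed point at step 2)


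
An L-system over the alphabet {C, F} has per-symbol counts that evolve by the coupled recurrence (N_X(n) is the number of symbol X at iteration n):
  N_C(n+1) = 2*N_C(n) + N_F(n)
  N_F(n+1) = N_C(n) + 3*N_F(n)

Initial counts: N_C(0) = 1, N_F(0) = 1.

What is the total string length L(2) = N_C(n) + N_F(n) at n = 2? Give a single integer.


Step 0: N_C=1, N_F=1, L=2
Step 1: N_C=3, N_F=4, L=7
Step 2: N_C=10, N_F=15, L=25

Answer: 25


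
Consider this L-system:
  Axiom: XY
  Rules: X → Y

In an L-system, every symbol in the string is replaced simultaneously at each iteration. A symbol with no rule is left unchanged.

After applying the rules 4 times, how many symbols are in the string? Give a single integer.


Step 0: length = 2
Step 1: length = 2
Step 2: length = 2
Step 3: length = 2
Step 4: length = 2

Answer: 2


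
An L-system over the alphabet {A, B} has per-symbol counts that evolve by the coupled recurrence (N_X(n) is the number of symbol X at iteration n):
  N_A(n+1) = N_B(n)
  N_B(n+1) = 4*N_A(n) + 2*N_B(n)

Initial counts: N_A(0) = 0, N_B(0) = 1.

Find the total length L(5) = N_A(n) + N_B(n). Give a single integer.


Answer: 336

Derivation:
Step 0: N_A=0, N_B=1, L=1
Step 1: N_A=1, N_B=2, L=3
Step 2: N_A=2, N_B=8, L=10
Step 3: N_A=8, N_B=24, L=32
Step 4: N_A=24, N_B=80, L=104
Step 5: N_A=80, N_B=256, L=336


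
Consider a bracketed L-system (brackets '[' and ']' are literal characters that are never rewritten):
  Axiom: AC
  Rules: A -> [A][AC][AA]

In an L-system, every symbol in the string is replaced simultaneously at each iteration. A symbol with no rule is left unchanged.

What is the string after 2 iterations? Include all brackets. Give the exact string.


Answer: [[A][AC][AA]][[A][AC][AA]C][[A][AC][AA][A][AC][AA]]C

Derivation:
Step 0: AC
Step 1: [A][AC][AA]C
Step 2: [[A][AC][AA]][[A][AC][AA]C][[A][AC][AA][A][AC][AA]]C


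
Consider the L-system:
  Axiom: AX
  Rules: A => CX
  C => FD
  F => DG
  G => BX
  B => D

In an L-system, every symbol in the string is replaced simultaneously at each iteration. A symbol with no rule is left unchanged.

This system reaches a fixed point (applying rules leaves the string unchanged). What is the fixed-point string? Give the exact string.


Step 0: AX
Step 1: CXX
Step 2: FDXX
Step 3: DGDXX
Step 4: DBXDXX
Step 5: DDXDXX
Step 6: DDXDXX  (unchanged — fixed point at step 5)

Answer: DDXDXX


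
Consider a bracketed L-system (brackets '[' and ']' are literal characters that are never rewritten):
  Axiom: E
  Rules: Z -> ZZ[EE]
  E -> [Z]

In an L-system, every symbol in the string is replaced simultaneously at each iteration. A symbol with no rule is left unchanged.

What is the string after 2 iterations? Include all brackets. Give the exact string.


Answer: [ZZ[EE]]

Derivation:
Step 0: E
Step 1: [Z]
Step 2: [ZZ[EE]]


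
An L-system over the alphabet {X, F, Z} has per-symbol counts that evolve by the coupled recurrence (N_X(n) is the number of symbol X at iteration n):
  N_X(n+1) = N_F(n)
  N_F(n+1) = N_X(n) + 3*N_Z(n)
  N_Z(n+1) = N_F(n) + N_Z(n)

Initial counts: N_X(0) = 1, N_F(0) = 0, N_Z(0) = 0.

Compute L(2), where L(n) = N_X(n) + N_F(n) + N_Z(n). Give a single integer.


Answer: 2

Derivation:
Step 0: N_X=1, N_F=0, N_Z=0, L=1
Step 1: N_X=0, N_F=1, N_Z=0, L=1
Step 2: N_X=1, N_F=0, N_Z=1, L=2


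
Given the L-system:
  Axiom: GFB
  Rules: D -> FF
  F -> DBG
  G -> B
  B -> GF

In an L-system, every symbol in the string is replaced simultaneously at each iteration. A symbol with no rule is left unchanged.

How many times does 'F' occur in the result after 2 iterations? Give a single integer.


Answer: 4

Derivation:
Step 0: GFB  (1 'F')
Step 1: BDBGGF  (1 'F')
Step 2: GFFFGFBBDBG  (4 'F')


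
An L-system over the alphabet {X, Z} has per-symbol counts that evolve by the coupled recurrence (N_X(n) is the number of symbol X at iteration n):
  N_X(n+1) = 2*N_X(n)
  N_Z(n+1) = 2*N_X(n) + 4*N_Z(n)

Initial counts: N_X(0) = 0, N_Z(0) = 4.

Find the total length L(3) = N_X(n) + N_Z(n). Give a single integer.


Answer: 256

Derivation:
Step 0: N_X=0, N_Z=4, L=4
Step 1: N_X=0, N_Z=16, L=16
Step 2: N_X=0, N_Z=64, L=64
Step 3: N_X=0, N_Z=256, L=256


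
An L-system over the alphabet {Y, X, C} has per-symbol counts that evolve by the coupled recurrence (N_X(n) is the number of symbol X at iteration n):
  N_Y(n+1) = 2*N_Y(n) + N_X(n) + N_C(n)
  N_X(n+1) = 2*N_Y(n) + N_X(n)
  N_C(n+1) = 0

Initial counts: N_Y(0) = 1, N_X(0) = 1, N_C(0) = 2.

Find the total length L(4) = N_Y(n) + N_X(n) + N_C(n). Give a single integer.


Step 0: N_Y=1, N_X=1, N_C=2, L=4
Step 1: N_Y=5, N_X=3, N_C=0, L=8
Step 2: N_Y=13, N_X=13, N_C=0, L=26
Step 3: N_Y=39, N_X=39, N_C=0, L=78
Step 4: N_Y=117, N_X=117, N_C=0, L=234

Answer: 234


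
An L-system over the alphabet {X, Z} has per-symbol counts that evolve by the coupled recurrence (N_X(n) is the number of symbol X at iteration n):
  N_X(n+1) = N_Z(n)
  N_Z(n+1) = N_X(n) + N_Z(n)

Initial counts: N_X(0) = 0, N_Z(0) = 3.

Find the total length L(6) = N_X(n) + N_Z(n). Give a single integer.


Answer: 63

Derivation:
Step 0: N_X=0, N_Z=3, L=3
Step 1: N_X=3, N_Z=3, L=6
Step 2: N_X=3, N_Z=6, L=9
Step 3: N_X=6, N_Z=9, L=15
Step 4: N_X=9, N_Z=15, L=24
Step 5: N_X=15, N_Z=24, L=39
Step 6: N_X=24, N_Z=39, L=63


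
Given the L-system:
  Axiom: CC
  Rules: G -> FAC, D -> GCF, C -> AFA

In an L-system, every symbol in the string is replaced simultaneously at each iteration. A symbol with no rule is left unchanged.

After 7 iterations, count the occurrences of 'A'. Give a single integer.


Answer: 4

Derivation:
Step 0: CC  (0 'A')
Step 1: AFAAFA  (4 'A')
Step 2: AFAAFA  (4 'A')
Step 3: AFAAFA  (4 'A')
Step 4: AFAAFA  (4 'A')
Step 5: AFAAFA  (4 'A')
Step 6: AFAAFA  (4 'A')
Step 7: AFAAFA  (4 'A')


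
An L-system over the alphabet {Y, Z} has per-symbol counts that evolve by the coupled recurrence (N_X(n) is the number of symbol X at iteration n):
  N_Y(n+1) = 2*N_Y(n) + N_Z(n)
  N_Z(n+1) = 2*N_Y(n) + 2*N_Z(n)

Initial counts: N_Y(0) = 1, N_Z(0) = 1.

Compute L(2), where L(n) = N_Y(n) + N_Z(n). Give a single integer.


Answer: 24

Derivation:
Step 0: N_Y=1, N_Z=1, L=2
Step 1: N_Y=3, N_Z=4, L=7
Step 2: N_Y=10, N_Z=14, L=24


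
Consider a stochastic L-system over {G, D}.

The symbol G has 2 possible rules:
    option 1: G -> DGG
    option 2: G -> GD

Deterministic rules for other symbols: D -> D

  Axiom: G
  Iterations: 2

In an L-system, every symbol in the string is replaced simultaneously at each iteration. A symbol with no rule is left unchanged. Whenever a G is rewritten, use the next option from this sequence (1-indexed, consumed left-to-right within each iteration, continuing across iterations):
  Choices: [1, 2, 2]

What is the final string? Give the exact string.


Step 0: G
Step 1: DGG  (used choices [1])
Step 2: DGDGD  (used choices [2, 2])

Answer: DGDGD


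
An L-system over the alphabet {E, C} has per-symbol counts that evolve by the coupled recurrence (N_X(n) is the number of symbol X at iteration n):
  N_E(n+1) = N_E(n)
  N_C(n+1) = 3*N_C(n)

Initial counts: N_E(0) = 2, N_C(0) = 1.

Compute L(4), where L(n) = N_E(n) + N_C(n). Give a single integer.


Step 0: N_E=2, N_C=1, L=3
Step 1: N_E=2, N_C=3, L=5
Step 2: N_E=2, N_C=9, L=11
Step 3: N_E=2, N_C=27, L=29
Step 4: N_E=2, N_C=81, L=83

Answer: 83


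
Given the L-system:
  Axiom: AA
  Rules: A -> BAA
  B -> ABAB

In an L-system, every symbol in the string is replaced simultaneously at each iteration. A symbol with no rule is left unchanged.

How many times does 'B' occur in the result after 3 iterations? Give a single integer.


Step 0: AA  (0 'B')
Step 1: BAABAA  (2 'B')
Step 2: ABABBAABAAABABBAABAA  (8 'B')
Step 3: BAAABABBAAABABABABBAABAAABABBAABAABAAABABBAAABABABABBAABAAABABBAABAA  (28 'B')

Answer: 28


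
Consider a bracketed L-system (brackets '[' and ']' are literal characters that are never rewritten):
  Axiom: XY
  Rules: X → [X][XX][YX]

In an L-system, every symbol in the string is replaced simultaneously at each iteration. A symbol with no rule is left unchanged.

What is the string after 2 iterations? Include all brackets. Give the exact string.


Step 0: XY
Step 1: [X][XX][YX]Y
Step 2: [[X][XX][YX]][[X][XX][YX][X][XX][YX]][Y[X][XX][YX]]Y

Answer: [[X][XX][YX]][[X][XX][YX][X][XX][YX]][Y[X][XX][YX]]Y


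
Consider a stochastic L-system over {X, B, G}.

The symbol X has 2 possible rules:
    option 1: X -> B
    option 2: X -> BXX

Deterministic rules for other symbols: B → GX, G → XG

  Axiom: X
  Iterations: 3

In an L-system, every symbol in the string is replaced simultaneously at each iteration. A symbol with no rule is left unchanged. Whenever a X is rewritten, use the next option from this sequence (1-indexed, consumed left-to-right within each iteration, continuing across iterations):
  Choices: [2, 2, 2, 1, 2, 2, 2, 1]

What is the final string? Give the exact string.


Answer: XGBGXBXXBXXGXBXXB

Derivation:
Step 0: X
Step 1: BXX  (used choices [2])
Step 2: GXBXXBXX  (used choices [2, 2])
Step 3: XGBGXBXXBXXGXBXXB  (used choices [1, 2, 2, 2, 1])


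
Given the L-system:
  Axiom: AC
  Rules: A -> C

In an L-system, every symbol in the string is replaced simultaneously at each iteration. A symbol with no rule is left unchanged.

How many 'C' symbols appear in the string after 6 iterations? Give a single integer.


Step 0: AC  (1 'C')
Step 1: CC  (2 'C')
Step 2: CC  (2 'C')
Step 3: CC  (2 'C')
Step 4: CC  (2 'C')
Step 5: CC  (2 'C')
Step 6: CC  (2 'C')

Answer: 2


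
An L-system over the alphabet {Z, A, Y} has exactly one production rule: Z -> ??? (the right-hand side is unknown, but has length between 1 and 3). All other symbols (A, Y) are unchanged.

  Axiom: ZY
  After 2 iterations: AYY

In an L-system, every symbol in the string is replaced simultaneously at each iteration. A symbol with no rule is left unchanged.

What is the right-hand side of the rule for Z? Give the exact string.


Answer: AY

Derivation:
Trying Z -> AY:
  Step 0: ZY
  Step 1: AYY
  Step 2: AYY
Matches the given result.


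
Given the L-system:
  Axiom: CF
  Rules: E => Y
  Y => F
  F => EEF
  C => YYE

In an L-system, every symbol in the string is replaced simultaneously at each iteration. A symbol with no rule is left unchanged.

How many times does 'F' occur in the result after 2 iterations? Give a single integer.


Answer: 3

Derivation:
Step 0: CF  (1 'F')
Step 1: YYEEEF  (1 'F')
Step 2: FFYYYEEF  (3 'F')


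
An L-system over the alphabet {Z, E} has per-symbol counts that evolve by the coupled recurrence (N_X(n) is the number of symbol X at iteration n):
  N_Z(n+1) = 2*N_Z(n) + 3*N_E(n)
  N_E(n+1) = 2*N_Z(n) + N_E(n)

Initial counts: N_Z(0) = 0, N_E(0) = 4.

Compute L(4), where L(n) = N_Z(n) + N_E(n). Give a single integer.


Step 0: N_Z=0, N_E=4, L=4
Step 1: N_Z=12, N_E=4, L=16
Step 2: N_Z=36, N_E=28, L=64
Step 3: N_Z=156, N_E=100, L=256
Step 4: N_Z=612, N_E=412, L=1024

Answer: 1024


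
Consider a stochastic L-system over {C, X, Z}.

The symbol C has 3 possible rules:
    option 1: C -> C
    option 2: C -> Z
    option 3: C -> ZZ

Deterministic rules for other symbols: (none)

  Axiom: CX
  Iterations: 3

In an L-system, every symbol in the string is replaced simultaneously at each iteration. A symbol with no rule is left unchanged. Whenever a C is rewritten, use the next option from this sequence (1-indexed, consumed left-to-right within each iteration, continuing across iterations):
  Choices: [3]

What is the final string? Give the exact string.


Step 0: CX
Step 1: ZZX  (used choices [3])
Step 2: ZZX  (used choices [])
Step 3: ZZX  (used choices [])

Answer: ZZX


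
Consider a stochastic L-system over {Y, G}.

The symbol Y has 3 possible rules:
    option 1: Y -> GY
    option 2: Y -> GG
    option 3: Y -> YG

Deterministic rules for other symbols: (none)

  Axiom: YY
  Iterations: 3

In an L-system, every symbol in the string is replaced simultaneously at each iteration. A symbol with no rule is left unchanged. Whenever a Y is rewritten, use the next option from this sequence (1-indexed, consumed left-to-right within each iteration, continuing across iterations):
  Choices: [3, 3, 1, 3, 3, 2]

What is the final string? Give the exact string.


Answer: GYGGGGGG

Derivation:
Step 0: YY
Step 1: YGYG  (used choices [3, 3])
Step 2: GYGYGG  (used choices [1, 3])
Step 3: GYGGGGGG  (used choices [3, 2])


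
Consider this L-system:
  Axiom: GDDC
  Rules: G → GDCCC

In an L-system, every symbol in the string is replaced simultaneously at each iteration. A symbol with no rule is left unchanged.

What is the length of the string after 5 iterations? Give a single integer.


Step 0: length = 4
Step 1: length = 8
Step 2: length = 12
Step 3: length = 16
Step 4: length = 20
Step 5: length = 24

Answer: 24


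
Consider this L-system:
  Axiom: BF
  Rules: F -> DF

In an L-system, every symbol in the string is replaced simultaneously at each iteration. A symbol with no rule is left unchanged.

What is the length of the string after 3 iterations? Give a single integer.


Answer: 5

Derivation:
Step 0: length = 2
Step 1: length = 3
Step 2: length = 4
Step 3: length = 5


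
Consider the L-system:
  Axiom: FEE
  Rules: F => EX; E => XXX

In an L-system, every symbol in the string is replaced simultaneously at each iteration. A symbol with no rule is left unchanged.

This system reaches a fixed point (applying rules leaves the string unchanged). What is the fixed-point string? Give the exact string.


Step 0: FEE
Step 1: EXXXXXXX
Step 2: XXXXXXXXXX
Step 3: XXXXXXXXXX  (unchanged — fixed point at step 2)

Answer: XXXXXXXXXX


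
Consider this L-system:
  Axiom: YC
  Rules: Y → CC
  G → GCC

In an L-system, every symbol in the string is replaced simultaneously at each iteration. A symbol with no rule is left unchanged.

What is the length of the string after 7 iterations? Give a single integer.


Answer: 3

Derivation:
Step 0: length = 2
Step 1: length = 3
Step 2: length = 3
Step 3: length = 3
Step 4: length = 3
Step 5: length = 3
Step 6: length = 3
Step 7: length = 3


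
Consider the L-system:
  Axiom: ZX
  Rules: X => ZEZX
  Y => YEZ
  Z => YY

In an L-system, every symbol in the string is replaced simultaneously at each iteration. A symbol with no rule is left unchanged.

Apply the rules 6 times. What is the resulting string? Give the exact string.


Step 0: ZX
Step 1: YYZEZX
Step 2: YEZYEZYYEYYZEZX
Step 3: YEZEYYYEZEYYYEZYEZEYEZYEZYYEYYZEZX
Step 4: YEZEYYEYEZYEZYEZEYYEYEZYEZYEZEYYYEZEYYEYEZEYYYEZEYYYEZYEZEYEZYEZYYEYYZEZX
Step 5: YEZEYYEYEZYEZEYEZEYYYEZEYYYEZEYYEYEZYEZEYEZEYYYEZEYYYEZEYYEYEZYEZYEZEYYEYEZYEZEYEZEYYEYEZYEZYEZEYYEYEZYEZYEZEYYYEZEYYEYEZEYYYEZEYYYEZYEZEYEZYEZYYEYYZEZX
Step 6: YEZEYYEYEZYEZEYEZEYYYEZEYYEYEZEYYEYEZYEZYEZEYYEYEZYEZYEZEYYEYEZYEZEYEZEYYYEZEYYEYEZEYYEYEZYEZYEZEYYEYEZYEZYEZEYYEYEZYEZEYEZEYYYEZEYYYEZEYYEYEZYEZEYEZEYYYEZEYYEYEZEYYEYEZYEZEYEZEYYYEZEYYYEZEYYEYEZYEZEYEZEYYYEZEYYYEZEYYEYEZYEZYEZEYYEYEZYEZEYEZEYYEYEZYEZYEZEYYEYEZYEZYEZEYYYEZEYYEYEZEYYYEZEYYYEZYEZEYEZYEZYYEYYZEZX

Answer: YEZEYYEYEZYEZEYEZEYYYEZEYYEYEZEYYEYEZYEZYEZEYYEYEZYEZYEZEYYEYEZYEZEYEZEYYYEZEYYEYEZEYYEYEZYEZYEZEYYEYEZYEZYEZEYYEYEZYEZEYEZEYYYEZEYYYEZEYYEYEZYEZEYEZEYYYEZEYYEYEZEYYEYEZYEZEYEZEYYYEZEYYYEZEYYEYEZYEZEYEZEYYYEZEYYYEZEYYEYEZYEZYEZEYYEYEZYEZEYEZEYYEYEZYEZYEZEYYEYEZYEZYEZEYYYEZEYYEYEZEYYYEZEYYYEZYEZEYEZYEZYYEYYZEZX


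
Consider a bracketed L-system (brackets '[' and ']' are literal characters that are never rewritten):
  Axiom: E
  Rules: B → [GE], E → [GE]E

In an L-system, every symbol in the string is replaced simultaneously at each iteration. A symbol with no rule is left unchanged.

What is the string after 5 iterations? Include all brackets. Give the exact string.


Answer: [G[G[G[G[GE]E][GE]E][G[GE]E][GE]E][G[G[GE]E][GE]E][G[GE]E][GE]E][G[G[G[GE]E][GE]E][G[GE]E][GE]E][G[G[GE]E][GE]E][G[GE]E][GE]E

Derivation:
Step 0: E
Step 1: [GE]E
Step 2: [G[GE]E][GE]E
Step 3: [G[G[GE]E][GE]E][G[GE]E][GE]E
Step 4: [G[G[G[GE]E][GE]E][G[GE]E][GE]E][G[G[GE]E][GE]E][G[GE]E][GE]E
Step 5: [G[G[G[G[GE]E][GE]E][G[GE]E][GE]E][G[G[GE]E][GE]E][G[GE]E][GE]E][G[G[G[GE]E][GE]E][G[GE]E][GE]E][G[G[GE]E][GE]E][G[GE]E][GE]E


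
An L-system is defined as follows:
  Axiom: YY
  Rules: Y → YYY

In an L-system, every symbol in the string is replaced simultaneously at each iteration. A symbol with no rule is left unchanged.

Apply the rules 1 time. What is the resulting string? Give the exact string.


Step 0: YY
Step 1: YYYYYY

Answer: YYYYYY


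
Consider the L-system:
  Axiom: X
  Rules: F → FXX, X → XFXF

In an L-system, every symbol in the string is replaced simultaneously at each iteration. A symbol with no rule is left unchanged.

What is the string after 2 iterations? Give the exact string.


Step 0: X
Step 1: XFXF
Step 2: XFXFFXXXFXFFXX

Answer: XFXFFXXXFXFFXX


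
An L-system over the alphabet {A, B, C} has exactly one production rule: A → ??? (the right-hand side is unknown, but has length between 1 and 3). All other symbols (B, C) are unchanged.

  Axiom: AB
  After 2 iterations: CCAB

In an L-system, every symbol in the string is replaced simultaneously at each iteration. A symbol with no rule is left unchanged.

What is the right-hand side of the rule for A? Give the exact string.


Trying A → CA:
  Step 0: AB
  Step 1: CAB
  Step 2: CCAB
Matches the given result.

Answer: CA


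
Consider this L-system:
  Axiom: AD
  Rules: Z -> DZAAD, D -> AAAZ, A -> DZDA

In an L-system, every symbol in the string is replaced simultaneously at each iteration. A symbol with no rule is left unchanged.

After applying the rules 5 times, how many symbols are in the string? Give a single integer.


Step 0: length = 2
Step 1: length = 8
Step 2: length = 34
Step 3: length = 144
Step 4: length = 610
Step 5: length = 2584

Answer: 2584


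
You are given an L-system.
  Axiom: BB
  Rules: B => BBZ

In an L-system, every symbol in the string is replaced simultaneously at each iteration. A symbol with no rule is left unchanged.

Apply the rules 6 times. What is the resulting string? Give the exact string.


Answer: BBZBBZZBBZBBZZZBBZBBZZBBZBBZZZZBBZBBZZBBZBBZZZBBZBBZZBBZBBZZZZZBBZBBZZBBZBBZZZBBZBBZZBBZBBZZZZBBZBBZZBBZBBZZZBBZBBZZBBZBBZZZZZZBBZBBZZBBZBBZZZBBZBBZZBBZBBZZZZBBZBBZZBBZBBZZZBBZBBZZBBZBBZZZZZBBZBBZZBBZBBZZZBBZBBZZBBZBBZZZZBBZBBZZBBZBBZZZBBZBBZZBBZBBZZZZZZ

Derivation:
Step 0: BB
Step 1: BBZBBZ
Step 2: BBZBBZZBBZBBZZ
Step 3: BBZBBZZBBZBBZZZBBZBBZZBBZBBZZZ
Step 4: BBZBBZZBBZBBZZZBBZBBZZBBZBBZZZZBBZBBZZBBZBBZZZBBZBBZZBBZBBZZZZ
Step 5: BBZBBZZBBZBBZZZBBZBBZZBBZBBZZZZBBZBBZZBBZBBZZZBBZBBZZBBZBBZZZZZBBZBBZZBBZBBZZZBBZBBZZBBZBBZZZZBBZBBZZBBZBBZZZBBZBBZZBBZBBZZZZZ
Step 6: BBZBBZZBBZBBZZZBBZBBZZBBZBBZZZZBBZBBZZBBZBBZZZBBZBBZZBBZBBZZZZZBBZBBZZBBZBBZZZBBZBBZZBBZBBZZZZBBZBBZZBBZBBZZZBBZBBZZBBZBBZZZZZZBBZBBZZBBZBBZZZBBZBBZZBBZBBZZZZBBZBBZZBBZBBZZZBBZBBZZBBZBBZZZZZBBZBBZZBBZBBZZZBBZBBZZBBZBBZZZZBBZBBZZBBZBBZZZBBZBBZZBBZBBZZZZZZ


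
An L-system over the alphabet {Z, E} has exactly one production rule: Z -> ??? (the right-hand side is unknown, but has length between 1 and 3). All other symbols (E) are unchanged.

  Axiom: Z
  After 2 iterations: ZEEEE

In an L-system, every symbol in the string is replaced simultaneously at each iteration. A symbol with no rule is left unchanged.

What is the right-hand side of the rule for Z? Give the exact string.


Trying Z -> ZEE:
  Step 0: Z
  Step 1: ZEE
  Step 2: ZEEEE
Matches the given result.

Answer: ZEE


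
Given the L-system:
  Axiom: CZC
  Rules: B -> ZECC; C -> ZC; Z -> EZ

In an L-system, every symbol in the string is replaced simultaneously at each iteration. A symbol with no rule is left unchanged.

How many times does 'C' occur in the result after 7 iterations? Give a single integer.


Step 0: CZC  (2 'C')
Step 1: ZCEZZC  (2 'C')
Step 2: EZZCEEZEZZC  (2 'C')
Step 3: EEZEZZCEEEZEEZEZZC  (2 'C')
Step 4: EEEZEEZEZZCEEEEZEEEZEEZEZZC  (2 'C')
Step 5: EEEEZEEEZEEZEZZCEEEEEZEEEEZEEEZEEZEZZC  (2 'C')
Step 6: EEEEEZEEEEZEEEZEEZEZZCEEEEEEZEEEEEZEEEEZEEEZEEZEZZC  (2 'C')
Step 7: EEEEEEZEEEEEZEEEEZEEEZEEZEZZCEEEEEEEZEEEEEEZEEEEEZEEEEZEEEZEEZEZZC  (2 'C')

Answer: 2


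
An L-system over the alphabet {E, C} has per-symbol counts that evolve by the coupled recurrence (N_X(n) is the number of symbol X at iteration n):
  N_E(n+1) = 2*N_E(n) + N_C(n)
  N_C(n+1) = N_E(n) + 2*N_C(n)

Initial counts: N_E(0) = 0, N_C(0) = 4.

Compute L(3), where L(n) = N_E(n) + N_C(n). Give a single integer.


Step 0: N_E=0, N_C=4, L=4
Step 1: N_E=4, N_C=8, L=12
Step 2: N_E=16, N_C=20, L=36
Step 3: N_E=52, N_C=56, L=108

Answer: 108


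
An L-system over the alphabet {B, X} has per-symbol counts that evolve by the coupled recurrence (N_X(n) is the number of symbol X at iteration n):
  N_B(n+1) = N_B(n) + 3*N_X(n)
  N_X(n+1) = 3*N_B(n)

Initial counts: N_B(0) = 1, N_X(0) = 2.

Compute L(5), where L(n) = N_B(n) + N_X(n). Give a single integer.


Answer: 1603

Derivation:
Step 0: N_B=1, N_X=2, L=3
Step 1: N_B=7, N_X=3, L=10
Step 2: N_B=16, N_X=21, L=37
Step 3: N_B=79, N_X=48, L=127
Step 4: N_B=223, N_X=237, L=460
Step 5: N_B=934, N_X=669, L=1603


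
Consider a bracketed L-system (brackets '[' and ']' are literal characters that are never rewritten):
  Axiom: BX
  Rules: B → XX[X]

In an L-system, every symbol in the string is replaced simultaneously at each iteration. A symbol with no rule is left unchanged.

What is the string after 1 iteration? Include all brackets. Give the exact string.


Step 0: BX
Step 1: XX[X]X

Answer: XX[X]X


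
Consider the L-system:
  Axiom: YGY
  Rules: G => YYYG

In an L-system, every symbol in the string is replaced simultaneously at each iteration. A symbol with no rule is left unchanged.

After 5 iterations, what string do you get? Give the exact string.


Step 0: YGY
Step 1: YYYYGY
Step 2: YYYYYYYGY
Step 3: YYYYYYYYYYGY
Step 4: YYYYYYYYYYYYYGY
Step 5: YYYYYYYYYYYYYYYYGY

Answer: YYYYYYYYYYYYYYYYGY


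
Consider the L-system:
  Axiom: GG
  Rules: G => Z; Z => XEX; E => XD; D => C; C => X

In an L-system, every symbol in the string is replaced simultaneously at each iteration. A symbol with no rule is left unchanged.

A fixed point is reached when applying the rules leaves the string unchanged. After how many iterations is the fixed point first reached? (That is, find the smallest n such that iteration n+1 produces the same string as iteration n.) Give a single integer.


Step 0: GG
Step 1: ZZ
Step 2: XEXXEX
Step 3: XXDXXXDX
Step 4: XXCXXXCX
Step 5: XXXXXXXX
Step 6: XXXXXXXX  (unchanged — fixed point at step 5)

Answer: 5


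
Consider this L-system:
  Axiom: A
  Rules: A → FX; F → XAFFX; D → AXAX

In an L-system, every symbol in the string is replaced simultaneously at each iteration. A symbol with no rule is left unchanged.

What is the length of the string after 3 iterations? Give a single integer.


Step 0: length = 1
Step 1: length = 2
Step 2: length = 6
Step 3: length = 15

Answer: 15


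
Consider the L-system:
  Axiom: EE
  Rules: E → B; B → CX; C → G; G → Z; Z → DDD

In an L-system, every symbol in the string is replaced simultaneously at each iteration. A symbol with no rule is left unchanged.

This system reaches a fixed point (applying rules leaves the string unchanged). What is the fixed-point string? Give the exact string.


Answer: DDDXDDDX

Derivation:
Step 0: EE
Step 1: BB
Step 2: CXCX
Step 3: GXGX
Step 4: ZXZX
Step 5: DDDXDDDX
Step 6: DDDXDDDX  (unchanged — fixed point at step 5)


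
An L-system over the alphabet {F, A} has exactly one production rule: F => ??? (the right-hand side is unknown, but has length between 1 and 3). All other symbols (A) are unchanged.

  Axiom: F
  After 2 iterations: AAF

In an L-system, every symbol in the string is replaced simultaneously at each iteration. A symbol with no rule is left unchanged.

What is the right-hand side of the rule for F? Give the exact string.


Trying F => AF:
  Step 0: F
  Step 1: AF
  Step 2: AAF
Matches the given result.

Answer: AF


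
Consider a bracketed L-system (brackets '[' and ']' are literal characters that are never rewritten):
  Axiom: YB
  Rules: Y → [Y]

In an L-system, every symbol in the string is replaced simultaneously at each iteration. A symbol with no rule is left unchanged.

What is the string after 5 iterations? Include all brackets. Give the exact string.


Answer: [[[[[Y]]]]]B

Derivation:
Step 0: YB
Step 1: [Y]B
Step 2: [[Y]]B
Step 3: [[[Y]]]B
Step 4: [[[[Y]]]]B
Step 5: [[[[[Y]]]]]B


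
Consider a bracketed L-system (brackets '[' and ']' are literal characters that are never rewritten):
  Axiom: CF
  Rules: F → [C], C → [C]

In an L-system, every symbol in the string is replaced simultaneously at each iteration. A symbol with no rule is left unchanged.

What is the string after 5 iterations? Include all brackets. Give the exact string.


Answer: [[[[[C]]]]][[[[[C]]]]]

Derivation:
Step 0: CF
Step 1: [C][C]
Step 2: [[C]][[C]]
Step 3: [[[C]]][[[C]]]
Step 4: [[[[C]]]][[[[C]]]]
Step 5: [[[[[C]]]]][[[[[C]]]]]


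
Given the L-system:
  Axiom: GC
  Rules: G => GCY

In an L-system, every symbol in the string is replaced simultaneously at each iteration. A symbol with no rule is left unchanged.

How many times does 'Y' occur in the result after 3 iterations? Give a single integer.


Answer: 3

Derivation:
Step 0: GC  (0 'Y')
Step 1: GCYC  (1 'Y')
Step 2: GCYCYC  (2 'Y')
Step 3: GCYCYCYC  (3 'Y')


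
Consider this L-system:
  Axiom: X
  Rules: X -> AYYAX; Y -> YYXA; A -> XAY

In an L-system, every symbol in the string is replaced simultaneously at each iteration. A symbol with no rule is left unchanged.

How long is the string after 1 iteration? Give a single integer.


Answer: 5

Derivation:
Step 0: length = 1
Step 1: length = 5


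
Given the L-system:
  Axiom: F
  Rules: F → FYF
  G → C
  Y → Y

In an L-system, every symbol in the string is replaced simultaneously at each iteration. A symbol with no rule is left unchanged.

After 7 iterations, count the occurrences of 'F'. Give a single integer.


Step 0: F  (1 'F')
Step 1: FYF  (2 'F')
Step 2: FYFYFYF  (4 'F')
Step 3: FYFYFYFYFYFYFYF  (8 'F')
Step 4: FYFYFYFYFYFYFYFYFYFYFYFYFYFYFYF  (16 'F')
Step 5: FYFYFYFYFYFYFYFYFYFYFYFYFYFYFYFYFYFYFYFYFYFYFYFYFYFYFYFYFYFYFYF  (32 'F')
Step 6: FYFYFYFYFYFYFYFYFYFYFYFYFYFYFYFYFYFYFYFYFYFYFYFYFYFYFYFYFYFYFYFYFYFYFYFYFYFYFYFYFYFYFYFYFYFYFYFYFYFYFYFYFYFYFYFYFYFYFYFYFYFYFYF  (64 'F')
Step 7: FYFYFYFYFYFYFYFYFYFYFYFYFYFYFYFYFYFYFYFYFYFYFYFYFYFYFYFYFYFYFYFYFYFYFYFYFYFYFYFYFYFYFYFYFYFYFYFYFYFYFYFYFYFYFYFYFYFYFYFYFYFYFYFYFYFYFYFYFYFYFYFYFYFYFYFYFYFYFYFYFYFYFYFYFYFYFYFYFYFYFYFYFYFYFYFYFYFYFYFYFYFYFYFYFYFYFYFYFYFYFYFYFYFYFYFYFYFYFYFYFYFYFYFYFYFYFYF  (128 'F')

Answer: 128


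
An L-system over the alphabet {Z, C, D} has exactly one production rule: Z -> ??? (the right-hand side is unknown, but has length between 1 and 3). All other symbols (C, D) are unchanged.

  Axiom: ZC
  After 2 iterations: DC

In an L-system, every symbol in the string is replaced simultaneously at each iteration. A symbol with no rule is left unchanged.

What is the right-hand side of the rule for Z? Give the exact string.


Trying Z -> D:
  Step 0: ZC
  Step 1: DC
  Step 2: DC
Matches the given result.

Answer: D


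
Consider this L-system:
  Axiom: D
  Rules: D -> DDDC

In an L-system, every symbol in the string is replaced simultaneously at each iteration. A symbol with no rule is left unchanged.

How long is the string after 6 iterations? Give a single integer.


Step 0: length = 1
Step 1: length = 4
Step 2: length = 13
Step 3: length = 40
Step 4: length = 121
Step 5: length = 364
Step 6: length = 1093

Answer: 1093


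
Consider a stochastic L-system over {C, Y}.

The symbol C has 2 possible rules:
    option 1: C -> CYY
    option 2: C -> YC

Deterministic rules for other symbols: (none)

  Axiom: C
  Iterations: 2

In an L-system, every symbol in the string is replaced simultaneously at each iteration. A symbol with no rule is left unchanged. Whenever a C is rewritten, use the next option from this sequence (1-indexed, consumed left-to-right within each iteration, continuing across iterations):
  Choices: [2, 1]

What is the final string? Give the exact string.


Answer: YCYY

Derivation:
Step 0: C
Step 1: YC  (used choices [2])
Step 2: YCYY  (used choices [1])


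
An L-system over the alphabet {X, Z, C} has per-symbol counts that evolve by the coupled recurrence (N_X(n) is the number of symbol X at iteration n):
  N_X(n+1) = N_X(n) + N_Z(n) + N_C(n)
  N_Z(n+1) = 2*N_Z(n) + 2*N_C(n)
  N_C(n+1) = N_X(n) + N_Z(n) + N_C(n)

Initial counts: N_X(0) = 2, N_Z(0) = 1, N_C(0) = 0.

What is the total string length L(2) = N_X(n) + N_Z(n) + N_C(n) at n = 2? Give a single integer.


Answer: 26

Derivation:
Step 0: N_X=2, N_Z=1, N_C=0, L=3
Step 1: N_X=3, N_Z=2, N_C=3, L=8
Step 2: N_X=8, N_Z=10, N_C=8, L=26


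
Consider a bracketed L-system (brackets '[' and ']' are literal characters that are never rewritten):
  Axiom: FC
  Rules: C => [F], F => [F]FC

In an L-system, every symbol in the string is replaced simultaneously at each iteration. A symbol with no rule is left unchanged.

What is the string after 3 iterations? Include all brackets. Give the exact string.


Step 0: FC
Step 1: [F]FC[F]
Step 2: [[F]FC][F]FC[F][[F]FC]
Step 3: [[[F]FC][F]FC[F]][[F]FC][F]FC[F][[F]FC][[[F]FC][F]FC[F]]

Answer: [[[F]FC][F]FC[F]][[F]FC][F]FC[F][[F]FC][[[F]FC][F]FC[F]]


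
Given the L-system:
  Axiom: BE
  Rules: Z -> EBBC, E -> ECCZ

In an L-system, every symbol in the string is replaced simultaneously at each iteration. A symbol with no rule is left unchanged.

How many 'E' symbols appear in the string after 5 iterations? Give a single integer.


Step 0: BE  (1 'E')
Step 1: BECCZ  (1 'E')
Step 2: BECCZCCEBBC  (2 'E')
Step 3: BECCZCCEBBCCCECCZBBC  (3 'E')
Step 4: BECCZCCEBBCCCECCZBBCCCECCZCCEBBCBBC  (5 'E')
Step 5: BECCZCCEBBCCCECCZBBCCCECCZCCEBBCBBCCCECCZCCEBBCCCECCZBBCBBC  (8 'E')

Answer: 8


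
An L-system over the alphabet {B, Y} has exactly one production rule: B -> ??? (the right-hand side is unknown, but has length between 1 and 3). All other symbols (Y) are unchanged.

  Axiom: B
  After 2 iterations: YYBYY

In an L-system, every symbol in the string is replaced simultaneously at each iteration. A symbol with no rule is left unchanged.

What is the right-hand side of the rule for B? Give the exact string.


Trying B -> YBY:
  Step 0: B
  Step 1: YBY
  Step 2: YYBYY
Matches the given result.

Answer: YBY


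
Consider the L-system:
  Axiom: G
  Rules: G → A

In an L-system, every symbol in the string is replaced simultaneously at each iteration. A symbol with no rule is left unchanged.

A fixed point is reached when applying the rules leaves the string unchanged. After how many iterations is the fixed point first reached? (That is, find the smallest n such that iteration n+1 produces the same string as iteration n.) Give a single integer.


Step 0: G
Step 1: A
Step 2: A  (unchanged — fixed point at step 1)

Answer: 1


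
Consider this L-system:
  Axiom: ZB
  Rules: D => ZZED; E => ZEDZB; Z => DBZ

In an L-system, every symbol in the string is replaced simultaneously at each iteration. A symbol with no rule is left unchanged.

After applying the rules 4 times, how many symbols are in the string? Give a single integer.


Answer: 73

Derivation:
Step 0: length = 2
Step 1: length = 4
Step 2: length = 9
Step 3: length = 25
Step 4: length = 73


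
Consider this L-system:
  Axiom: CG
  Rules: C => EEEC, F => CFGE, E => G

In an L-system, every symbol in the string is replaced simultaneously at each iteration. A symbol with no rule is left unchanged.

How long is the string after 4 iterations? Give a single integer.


Answer: 14

Derivation:
Step 0: length = 2
Step 1: length = 5
Step 2: length = 8
Step 3: length = 11
Step 4: length = 14


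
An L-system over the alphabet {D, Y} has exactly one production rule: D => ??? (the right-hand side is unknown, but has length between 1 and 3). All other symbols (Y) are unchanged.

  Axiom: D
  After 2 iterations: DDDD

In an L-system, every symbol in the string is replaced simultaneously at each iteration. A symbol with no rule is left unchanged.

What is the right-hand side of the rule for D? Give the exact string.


Answer: DD

Derivation:
Trying D => DD:
  Step 0: D
  Step 1: DD
  Step 2: DDDD
Matches the given result.


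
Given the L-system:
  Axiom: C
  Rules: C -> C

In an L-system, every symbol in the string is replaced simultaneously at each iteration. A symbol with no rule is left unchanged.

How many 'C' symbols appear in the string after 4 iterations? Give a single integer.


Step 0: C  (1 'C')
Step 1: C  (1 'C')
Step 2: C  (1 'C')
Step 3: C  (1 'C')
Step 4: C  (1 'C')

Answer: 1


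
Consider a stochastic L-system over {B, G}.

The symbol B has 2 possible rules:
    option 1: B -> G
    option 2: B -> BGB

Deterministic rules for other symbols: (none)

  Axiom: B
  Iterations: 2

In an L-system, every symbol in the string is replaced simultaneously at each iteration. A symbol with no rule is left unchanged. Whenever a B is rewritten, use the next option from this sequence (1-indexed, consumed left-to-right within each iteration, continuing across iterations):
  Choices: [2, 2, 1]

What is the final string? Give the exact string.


Answer: BGBGG

Derivation:
Step 0: B
Step 1: BGB  (used choices [2])
Step 2: BGBGG  (used choices [2, 1])


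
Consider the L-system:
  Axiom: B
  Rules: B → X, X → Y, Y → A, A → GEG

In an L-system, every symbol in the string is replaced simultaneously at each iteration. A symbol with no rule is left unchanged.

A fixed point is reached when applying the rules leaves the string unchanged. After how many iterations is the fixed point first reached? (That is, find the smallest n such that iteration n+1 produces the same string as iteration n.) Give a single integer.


Step 0: B
Step 1: X
Step 2: Y
Step 3: A
Step 4: GEG
Step 5: GEG  (unchanged — fixed point at step 4)

Answer: 4


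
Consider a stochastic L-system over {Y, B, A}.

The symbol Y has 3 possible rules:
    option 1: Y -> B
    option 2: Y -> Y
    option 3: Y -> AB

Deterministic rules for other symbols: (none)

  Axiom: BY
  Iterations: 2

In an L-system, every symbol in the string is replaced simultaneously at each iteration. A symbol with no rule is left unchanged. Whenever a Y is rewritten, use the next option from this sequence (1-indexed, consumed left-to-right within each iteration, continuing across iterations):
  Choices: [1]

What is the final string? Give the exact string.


Answer: BB

Derivation:
Step 0: BY
Step 1: BB  (used choices [1])
Step 2: BB  (used choices [])


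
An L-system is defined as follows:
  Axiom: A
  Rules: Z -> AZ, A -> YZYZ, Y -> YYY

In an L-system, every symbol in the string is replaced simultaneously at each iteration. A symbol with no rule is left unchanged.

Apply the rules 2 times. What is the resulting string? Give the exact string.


Answer: YYYAZYYYAZ

Derivation:
Step 0: A
Step 1: YZYZ
Step 2: YYYAZYYYAZ


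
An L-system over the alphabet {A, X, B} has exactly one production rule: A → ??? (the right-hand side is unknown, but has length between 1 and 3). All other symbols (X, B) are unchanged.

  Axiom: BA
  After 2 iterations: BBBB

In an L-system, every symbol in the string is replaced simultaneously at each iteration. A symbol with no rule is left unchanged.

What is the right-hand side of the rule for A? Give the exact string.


Trying A → BBB:
  Step 0: BA
  Step 1: BBBB
  Step 2: BBBB
Matches the given result.

Answer: BBB


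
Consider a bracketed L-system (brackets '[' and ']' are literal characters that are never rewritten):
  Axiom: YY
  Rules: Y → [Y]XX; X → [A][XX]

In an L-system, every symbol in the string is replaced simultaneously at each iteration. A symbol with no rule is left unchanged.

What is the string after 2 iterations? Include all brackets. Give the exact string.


Answer: [[Y]XX][A][XX][A][XX][[Y]XX][A][XX][A][XX]

Derivation:
Step 0: YY
Step 1: [Y]XX[Y]XX
Step 2: [[Y]XX][A][XX][A][XX][[Y]XX][A][XX][A][XX]
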